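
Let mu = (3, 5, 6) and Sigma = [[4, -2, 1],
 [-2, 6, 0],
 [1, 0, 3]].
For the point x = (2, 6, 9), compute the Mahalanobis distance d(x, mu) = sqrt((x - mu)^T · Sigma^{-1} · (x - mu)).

Step 1 — centre the observation: (x - mu) = (-1, 1, 3).

Step 2 — invert Sigma (cofactor / det for 3×3, or solve directly):
  Sigma^{-1} = [[0.3333, 0.1111, -0.1111],
 [0.1111, 0.2037, -0.037],
 [-0.1111, -0.037, 0.3704]].

Step 3 — form the quadratic (x - mu)^T · Sigma^{-1} · (x - mu):
  Sigma^{-1} · (x - mu) = (-0.5556, -0.0185, 1.1852).
  (x - mu)^T · [Sigma^{-1} · (x - mu)] = (-1)·(-0.5556) + (1)·(-0.0185) + (3)·(1.1852) = 4.0926.

Step 4 — take square root: d = √(4.0926) ≈ 2.023.

d(x, mu) = √(4.0926) ≈ 2.023


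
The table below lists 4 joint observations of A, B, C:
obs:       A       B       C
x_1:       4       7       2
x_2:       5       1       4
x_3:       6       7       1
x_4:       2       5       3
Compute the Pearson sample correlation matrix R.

Step 1 — column means:
  mean(A) = (4 + 5 + 6 + 2) / 4 = 17/4 = 4.25
  mean(B) = (7 + 1 + 7 + 5) / 4 = 20/4 = 5
  mean(C) = (2 + 4 + 1 + 3) / 4 = 10/4 = 2.5

Step 2 — sample variances and covariances s[i,j] = (1/(n-1)) · Σ_k (x_{k,i} - mean_i) · (x_{k,j} - mean_j), with n-1 = 3:
  s[A,A] = ((-0.25)·(-0.25) + (0.75)·(0.75) + (1.75)·(1.75) + (-2.25)·(-2.25)) / 3 = 8.75/3 = 2.9167
  s[A,B] = ((-0.25)·(2) + (0.75)·(-4) + (1.75)·(2) + (-2.25)·(0)) / 3 = 0/3 = 0
  s[A,C] = ((-0.25)·(-0.5) + (0.75)·(1.5) + (1.75)·(-1.5) + (-2.25)·(0.5)) / 3 = -2.5/3 = -0.8333
  s[B,B] = ((2)·(2) + (-4)·(-4) + (2)·(2) + (0)·(0)) / 3 = 24/3 = 8
  s[B,C] = ((2)·(-0.5) + (-4)·(1.5) + (2)·(-1.5) + (0)·(0.5)) / 3 = -10/3 = -3.3333
  s[C,C] = ((-0.5)·(-0.5) + (1.5)·(1.5) + (-1.5)·(-1.5) + (0.5)·(0.5)) / 3 = 5/3 = 1.6667
  Sample standard deviations s_i = √(s[i,i]):
  s(A) = √(2.9167) = 1.7078
  s(B) = √(8) = 2.8284
  s(C) = √(1.6667) = 1.291

Step 3 — r_{ij} = s_{ij} / (s_i · s_j):
  r[A,A] = 1 (diagonal).
  r[A,B] = 0 / (1.7078 · 2.8284) = 0 / 4.8305 = 0
  r[A,C] = -0.8333 / (1.7078 · 1.291) = -0.8333 / 2.2048 = -0.378
  r[B,B] = 1 (diagonal).
  r[B,C] = -3.3333 / (2.8284 · 1.291) = -3.3333 / 3.6515 = -0.9129
  r[C,C] = 1 (diagonal).

R is symmetric with unit diagonal. Assembling:

R = [[1, 0, -0.378],
 [0, 1, -0.9129],
 [-0.378, -0.9129, 1]]


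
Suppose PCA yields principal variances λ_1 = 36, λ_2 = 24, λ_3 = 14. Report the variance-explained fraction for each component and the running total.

Step 1 — total variance = trace(Sigma) = Σ λ_i = 36 + 24 + 14 = 74.

Step 2 — fraction explained by component i = λ_i / Σ λ:
  PC1: 36/74 = 0.4865
  PC2: 24/74 = 0.3243
  PC3: 14/74 = 0.1892

Step 3 — cumulative fraction after k components = (λ_1 + ... + λ_k) / Σ λ:
  k = 1: 36/74 = 0.4865
  k = 2: (36 + 24)/74 = 60/74 = 0.8108
  k = 3: (36 + 24 + 14)/74 = 74/74 = 1

Summary (fraction, with percent):

explained: PC1 0.4865 (48.65%), PC2 0.3243 (32.43%), PC3 0.1892 (18.92%);  cumulative: 0.4865, 0.8108, 1


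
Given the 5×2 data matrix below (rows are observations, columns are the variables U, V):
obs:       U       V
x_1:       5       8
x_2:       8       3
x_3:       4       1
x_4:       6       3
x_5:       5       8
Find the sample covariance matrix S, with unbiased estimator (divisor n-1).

Step 1 — column means:
  mean(U) = (5 + 8 + 4 + 6 + 5) / 5 = 28/5 = 5.6
  mean(V) = (8 + 3 + 1 + 3 + 8) / 5 = 23/5 = 4.6

Step 2 — sample covariance S[i,j] = (1/(n-1)) · Σ_k (x_{k,i} - mean_i) · (x_{k,j} - mean_j), with n-1 = 4.
  S[U,U] = ((-0.6)·(-0.6) + (2.4)·(2.4) + (-1.6)·(-1.6) + (0.4)·(0.4) + (-0.6)·(-0.6)) / 4 = 9.2/4 = 2.3
  S[U,V] = ((-0.6)·(3.4) + (2.4)·(-1.6) + (-1.6)·(-3.6) + (0.4)·(-1.6) + (-0.6)·(3.4)) / 4 = -2.8/4 = -0.7
  S[V,V] = ((3.4)·(3.4) + (-1.6)·(-1.6) + (-3.6)·(-3.6) + (-1.6)·(-1.6) + (3.4)·(3.4)) / 4 = 41.2/4 = 10.3

S is symmetric (S[j,i] = S[i,j]). Assembling:

S = [[2.3, -0.7],
 [-0.7, 10.3]]


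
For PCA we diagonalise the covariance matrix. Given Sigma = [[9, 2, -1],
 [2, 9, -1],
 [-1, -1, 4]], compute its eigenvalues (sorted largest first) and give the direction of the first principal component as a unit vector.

Step 1 — characteristic polynomial p(λ) = det(λI - Sigma) = λ³ - tr·λ² + c_1·λ - det, where tr = trace, c_1 = sum of the principal 2×2 minors, det = det(Sigma):
  tr = 9 + 9 + 4 = 22,
  c_1 = (9·9 - (2)²) + (9·4 - (-1)²) + (9·4 - (-1)²) = 77 + 35 + 35 = 147,
  det = 9·(9·4 - (-1)²) - (2)·((2)·4 - (-1)·(-1)) + (-1)·((2)·(-1) - 9·(-1)) = 9·(35) - (2)·(7) + (-1)·(7) = 294.
  So p(λ) = λ³ - 22λ² + 147λ - 294.
Step 2 — look for an integer root (rational root theorem: any rational root is an integer divisor of 294). Testing λ = 7:
  p(7) = 343 - 1078 + 1029 - 294 = 0  ✓
  Dividing out (λ - 7): p(λ) = (λ - 7)(λ² - 15λ + 42).
Step 3 — remaining eigenvalues from the quadratic λ² - 15λ + 42 = 0:
  Δ = 15² - 4·42 = 225 - 168 = 57,  λ = (15 ± √57)/2 = (15 ± 7.5498)/2 ≈ 11.2749 or 3.7251.
  Sorted: λ_1 = 11.2749,  λ_2 = 7,  λ_3 = 3.7251  (check: sum = 22 = tr ✓).

Step 4 — unit eigenvector for λ_1 ≈ 11.2749: v spans the null space of (Sigma - λ_1 I), whose rows are
  r_1 = (-2.2749, 2, -1),  r_2 = (2, -2.2749, -1),  r_3 = (-1, -1, -7.2749).
  v is orthogonal to every row, so take v ∝ r_1 × r_2 = ((2)·(-1) - (-1)·(-2.2749), (-1)·(2) - (-2.2749)·(-1), (-2.2749)·(-2.2749) - (2)·(2)) ≈ (-4.2749, -4.2749, 1.1752).
  Rescale (multiply by -1 so the first nonzero entry is positive): u = (4.2749, 4.2749, -1.1752).
  ||u|| = √((4.2749)² + (4.2749)² + (-1.1752)²) = √(37.931) ≈ 6.1588,  v_1 = u/||u|| ≈ (0.6941, 0.6941, -0.1908) (||v_1|| = 1).

λ_1 = 11.2749,  λ_2 = 7,  λ_3 = 3.7251;  v_1 ≈ (0.6941, 0.6941, -0.1908)


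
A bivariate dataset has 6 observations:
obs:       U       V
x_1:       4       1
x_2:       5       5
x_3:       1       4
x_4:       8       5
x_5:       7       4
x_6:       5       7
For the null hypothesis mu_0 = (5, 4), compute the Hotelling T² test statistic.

Step 1 — sample mean vector:
  mean(U) = (4 + 5 + 1 + 8 + 7 + 5) / 6 = 30/6 = 5
  mean(V) = (1 + 5 + 4 + 5 + 4 + 7) / 6 = 26/6 = 4.3333
  x̄ = (5, 4.3333),  deviation x̄ - mu_0 = (5, 4.3333) - (5, 4) = (0, 0.3333).

Step 2 — sample covariance matrix, S[i,j] = (1/(n-1)) · Σ_k (x_{k,i} - mean_i) · (x_{k,j} - mean_j), divisor n-1 = 5:
  S[U,U] = ((-1)·(-1) + (0)·(0) + (-4)·(-4) + (3)·(3) + (2)·(2) + (0)·(0)) / 5 = 30/5 = 6
  S[U,V] = ((-1)·(-3.3333) + (0)·(0.6667) + (-4)·(-0.3333) + (3)·(0.6667) + (2)·(-0.3333) + (0)·(2.6667)) / 5 = 6/5 = 1.2
  S[V,V] = ((-3.3333)·(-3.3333) + (0.6667)·(0.6667) + (-0.3333)·(-0.3333) + (0.6667)·(0.6667) + (-0.3333)·(-0.3333) + (2.6667)·(2.6667)) / 5 = 19.3333/5 = 3.8667
  S = [[6, 1.2],
 [1.2, 3.8667]].

Step 3 — invert S. det(S) = 6·3.8667 - (1.2)² = 21.76.
  S^{-1} = (1/det) · [[d, -b], [-b, a]] = [[0.1777, -0.0551],
 [-0.0551, 0.2757]].

Step 4 — quadratic form (x̄ - mu_0)^T · S^{-1} · (x̄ - mu_0):
  S^{-1} · (x̄ - mu_0) = (-0.0184, 0.0919),
  (x̄ - mu_0)^T · [...] = (0)·(-0.0184) + (0.3333)·(0.0919) = 0.0306.

Step 5 — scale by n: T² = 6 · 0.0306 = 0.1838.

T² ≈ 0.1838


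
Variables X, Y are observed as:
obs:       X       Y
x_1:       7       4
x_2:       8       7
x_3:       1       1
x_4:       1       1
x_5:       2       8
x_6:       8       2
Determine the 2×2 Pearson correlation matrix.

Step 1 — column means:
  mean(X) = (7 + 8 + 1 + 1 + 2 + 8) / 6 = 27/6 = 4.5
  mean(Y) = (4 + 7 + 1 + 1 + 8 + 2) / 6 = 23/6 = 3.8333

Step 2 — sample variances and covariances s[i,j] = (1/(n-1)) · Σ_k (x_{k,i} - mean_i) · (x_{k,j} - mean_j), with n-1 = 5:
  s[X,X] = ((2.5)·(2.5) + (3.5)·(3.5) + (-3.5)·(-3.5) + (-3.5)·(-3.5) + (-2.5)·(-2.5) + (3.5)·(3.5)) / 5 = 61.5/5 = 12.3
  s[X,Y] = ((2.5)·(0.1667) + (3.5)·(3.1667) + (-3.5)·(-2.8333) + (-3.5)·(-2.8333) + (-2.5)·(4.1667) + (3.5)·(-1.8333)) / 5 = 14.5/5 = 2.9
  s[Y,Y] = ((0.1667)·(0.1667) + (3.1667)·(3.1667) + (-2.8333)·(-2.8333) + (-2.8333)·(-2.8333) + (4.1667)·(4.1667) + (-1.8333)·(-1.8333)) / 5 = 46.8333/5 = 9.3667
  Sample standard deviations s_i = √(s[i,i]):
  s(X) = √(12.3) = 3.5071
  s(Y) = √(9.3667) = 3.0605

Step 3 — r_{ij} = s_{ij} / (s_i · s_j):
  r[X,X] = 1 (diagonal).
  r[X,Y] = 2.9 / (3.5071 · 3.0605) = 2.9 / 10.7336 = 0.2702
  r[Y,Y] = 1 (diagonal).

R is symmetric with unit diagonal. Assembling:

R = [[1, 0.2702],
 [0.2702, 1]]


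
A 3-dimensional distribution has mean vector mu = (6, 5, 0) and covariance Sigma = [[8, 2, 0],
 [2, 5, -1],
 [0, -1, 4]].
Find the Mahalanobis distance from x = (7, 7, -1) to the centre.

Step 1 — centre the observation: (x - mu) = (1, 2, -1).

Step 2 — invert Sigma (cofactor / det for 3×3, or solve directly):
  Sigma^{-1} = [[0.1397, -0.0588, -0.0147],
 [-0.0588, 0.2353, 0.0588],
 [-0.0147, 0.0588, 0.2647]].

Step 3 — form the quadratic (x - mu)^T · Sigma^{-1} · (x - mu):
  Sigma^{-1} · (x - mu) = (0.0368, 0.3529, -0.1618).
  (x - mu)^T · [Sigma^{-1} · (x - mu)] = (1)·(0.0368) + (2)·(0.3529) + (-1)·(-0.1618) = 0.9044.

Step 4 — take square root: d = √(0.9044) ≈ 0.951.

d(x, mu) = √(0.9044) ≈ 0.951


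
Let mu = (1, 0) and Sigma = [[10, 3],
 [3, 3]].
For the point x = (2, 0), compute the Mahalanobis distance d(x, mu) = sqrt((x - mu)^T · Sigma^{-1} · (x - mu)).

Step 1 — centre the observation: (x - mu) = (1, 0).

Step 2 — invert Sigma. det(Sigma) = 10·3 - (3)² = 21.
  Sigma^{-1} = (1/det) · [[d, -b], [-b, a]] = [[0.1429, -0.1429],
 [-0.1429, 0.4762]].

Step 3 — form the quadratic (x - mu)^T · Sigma^{-1} · (x - mu):
  Sigma^{-1} · (x - mu) = (0.1429, -0.1429).
  (x - mu)^T · [Sigma^{-1} · (x - mu)] = (1)·(0.1429) + (0)·(-0.1429) = 0.1429.

Step 4 — take square root: d = √(0.1429) ≈ 0.378.

d(x, mu) = √(0.1429) ≈ 0.378


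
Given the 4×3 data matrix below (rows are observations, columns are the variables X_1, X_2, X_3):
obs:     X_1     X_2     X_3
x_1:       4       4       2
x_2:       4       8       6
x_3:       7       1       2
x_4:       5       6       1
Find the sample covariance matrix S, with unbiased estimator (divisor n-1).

Step 1 — column means:
  mean(X_1) = (4 + 4 + 7 + 5) / 4 = 20/4 = 5
  mean(X_2) = (4 + 8 + 1 + 6) / 4 = 19/4 = 4.75
  mean(X_3) = (2 + 6 + 2 + 1) / 4 = 11/4 = 2.75

Step 2 — sample covariance S[i,j] = (1/(n-1)) · Σ_k (x_{k,i} - mean_i) · (x_{k,j} - mean_j), with n-1 = 3.
  S[X_1,X_1] = ((-1)·(-1) + (-1)·(-1) + (2)·(2) + (0)·(0)) / 3 = 6/3 = 2
  S[X_1,X_2] = ((-1)·(-0.75) + (-1)·(3.25) + (2)·(-3.75) + (0)·(1.25)) / 3 = -10/3 = -3.3333
  S[X_1,X_3] = ((-1)·(-0.75) + (-1)·(3.25) + (2)·(-0.75) + (0)·(-1.75)) / 3 = -4/3 = -1.3333
  S[X_2,X_2] = ((-0.75)·(-0.75) + (3.25)·(3.25) + (-3.75)·(-3.75) + (1.25)·(1.25)) / 3 = 26.75/3 = 8.9167
  S[X_2,X_3] = ((-0.75)·(-0.75) + (3.25)·(3.25) + (-3.75)·(-0.75) + (1.25)·(-1.75)) / 3 = 11.75/3 = 3.9167
  S[X_3,X_3] = ((-0.75)·(-0.75) + (3.25)·(3.25) + (-0.75)·(-0.75) + (-1.75)·(-1.75)) / 3 = 14.75/3 = 4.9167

S is symmetric (S[j,i] = S[i,j]). Assembling:

S = [[2, -3.3333, -1.3333],
 [-3.3333, 8.9167, 3.9167],
 [-1.3333, 3.9167, 4.9167]]


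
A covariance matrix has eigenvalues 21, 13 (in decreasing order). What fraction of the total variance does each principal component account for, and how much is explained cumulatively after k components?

Step 1 — total variance = trace(Sigma) = Σ λ_i = 21 + 13 = 34.

Step 2 — fraction explained by component i = λ_i / Σ λ:
  PC1: 21/34 = 0.6176
  PC2: 13/34 = 0.3824

Step 3 — cumulative fraction after k components = (λ_1 + ... + λ_k) / Σ λ:
  k = 1: 21/34 = 0.6176
  k = 2: (21 + 13)/34 = 34/34 = 1

Summary (fraction, with percent):

explained: PC1 0.6176 (61.76%), PC2 0.3824 (38.24%);  cumulative: 0.6176, 1


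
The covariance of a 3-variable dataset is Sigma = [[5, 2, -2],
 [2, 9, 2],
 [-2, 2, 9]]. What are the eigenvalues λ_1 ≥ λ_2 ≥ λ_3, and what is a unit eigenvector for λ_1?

Step 1 — characteristic polynomial p(λ) = det(λI - Sigma) = λ³ - tr·λ² + c_1·λ - det, where tr = trace, c_1 = sum of the principal 2×2 minors, det = det(Sigma):
  tr = 5 + 9 + 9 = 23,
  c_1 = (5·9 - (2)²) + (5·9 - (-2)²) + (9·9 - (2)²) = 41 + 41 + 77 = 159,
  det = 5·(9·9 - (2)²) - (2)·((2)·9 - (2)·(-2)) + (-2)·((2)·(2) - 9·(-2)) = 5·(77) - (2)·(22) + (-2)·(22) = 297.
  So p(λ) = λ³ - 23λ² + 159λ - 297.
Step 2 — look for an integer root (rational root theorem: any rational root is an integer divisor of 297). Testing λ = 3:
  p(3) = 27 - 207 + 477 - 297 = 0  ✓
  Dividing out (λ - 3): p(λ) = (λ - 3)(λ² - 20λ + 99).
Step 3 — remaining eigenvalues from the quadratic λ² - 20λ + 99 = 0:
  Δ = 20² - 4·99 = 400 - 396 = 4,  λ = (20 ± √4)/2 = (20 ± 2)/2 = 11 or 9.
  Sorted: λ_1 = 11,  λ_2 = 9,  λ_3 = 3  (check: sum = 23 = tr ✓).

Step 4 — unit eigenvector for λ_1 = 11: v spans the null space of (Sigma - λ_1 I), whose rows are
  r_1 = (-6, 2, -2),  r_2 = (2, -2, 2),  r_3 = (-2, 2, -2).
  v is orthogonal to every row, so take v ∝ r_1 × r_2 = ((2)·(2) - (-2)·(-2), (-2)·(2) - (-6)·(2), (-6)·(-2) - (2)·(2)) = (0, 8, 8).
  Rescale (divide by 8): u = (0, 1, 1).
  ||u|| = √((0)² + (1)² + (1)²) = √(2) ≈ 1.4142,  v_1 = u/||u|| ≈ (0, 0.7071, 0.7071) (||v_1|| = 1).

λ_1 = 11,  λ_2 = 9,  λ_3 = 3;  v_1 ≈ (0, 0.7071, 0.7071)


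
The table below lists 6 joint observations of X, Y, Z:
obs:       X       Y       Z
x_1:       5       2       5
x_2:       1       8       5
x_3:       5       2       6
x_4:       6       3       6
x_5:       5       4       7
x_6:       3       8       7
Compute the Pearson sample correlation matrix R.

Step 1 — column means:
  mean(X) = (5 + 1 + 5 + 6 + 5 + 3) / 6 = 25/6 = 4.1667
  mean(Y) = (2 + 8 + 2 + 3 + 4 + 8) / 6 = 27/6 = 4.5
  mean(Z) = (5 + 5 + 6 + 6 + 7 + 7) / 6 = 36/6 = 6

Step 2 — sample variances and covariances s[i,j] = (1/(n-1)) · Σ_k (x_{k,i} - mean_i) · (x_{k,j} - mean_j), with n-1 = 5:
  s[X,X] = ((0.8333)·(0.8333) + (-3.1667)·(-3.1667) + (0.8333)·(0.8333) + (1.8333)·(1.8333) + (0.8333)·(0.8333) + (-1.1667)·(-1.1667)) / 5 = 16.8333/5 = 3.3667
  s[X,Y] = ((0.8333)·(-2.5) + (-3.1667)·(3.5) + (0.8333)·(-2.5) + (1.8333)·(-1.5) + (0.8333)·(-0.5) + (-1.1667)·(3.5)) / 5 = -22.5/5 = -4.5
  s[X,Z] = ((0.8333)·(-1) + (-3.1667)·(-1) + (0.8333)·(0) + (1.8333)·(0) + (0.8333)·(1) + (-1.1667)·(1)) / 5 = 2/5 = 0.4
  s[Y,Y] = ((-2.5)·(-2.5) + (3.5)·(3.5) + (-2.5)·(-2.5) + (-1.5)·(-1.5) + (-0.5)·(-0.5) + (3.5)·(3.5)) / 5 = 39.5/5 = 7.9
  s[Y,Z] = ((-2.5)·(-1) + (3.5)·(-1) + (-2.5)·(0) + (-1.5)·(0) + (-0.5)·(1) + (3.5)·(1)) / 5 = 2/5 = 0.4
  s[Z,Z] = ((-1)·(-1) + (-1)·(-1) + (0)·(0) + (0)·(0) + (1)·(1) + (1)·(1)) / 5 = 4/5 = 0.8
  Sample standard deviations s_i = √(s[i,i]):
  s(X) = √(3.3667) = 1.8348
  s(Y) = √(7.9) = 2.8107
  s(Z) = √(0.8) = 0.8944

Step 3 — r_{ij} = s_{ij} / (s_i · s_j):
  r[X,X] = 1 (diagonal).
  r[X,Y] = -4.5 / (1.8348 · 2.8107) = -4.5 / 5.1572 = -0.8726
  r[X,Z] = 0.4 / (1.8348 · 0.8944) = 0.4 / 1.6411 = 0.2437
  r[Y,Y] = 1 (diagonal).
  r[Y,Z] = 0.4 / (2.8107 · 0.8944) = 0.4 / 2.514 = 0.1591
  r[Z,Z] = 1 (diagonal).

R is symmetric with unit diagonal. Assembling:

R = [[1, -0.8726, 0.2437],
 [-0.8726, 1, 0.1591],
 [0.2437, 0.1591, 1]]


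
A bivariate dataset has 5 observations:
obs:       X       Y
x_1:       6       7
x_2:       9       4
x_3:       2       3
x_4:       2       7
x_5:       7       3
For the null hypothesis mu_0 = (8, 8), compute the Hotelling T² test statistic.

Step 1 — sample mean vector:
  mean(X) = (6 + 9 + 2 + 2 + 7) / 5 = 26/5 = 5.2
  mean(Y) = (7 + 4 + 3 + 7 + 3) / 5 = 24/5 = 4.8
  x̄ = (5.2, 4.8),  deviation x̄ - mu_0 = (5.2, 4.8) - (8, 8) = (-2.8, -3.2).

Step 2 — sample covariance matrix, S[i,j] = (1/(n-1)) · Σ_k (x_{k,i} - mean_i) · (x_{k,j} - mean_j), divisor n-1 = 4:
  S[X,X] = ((0.8)·(0.8) + (3.8)·(3.8) + (-3.2)·(-3.2) + (-3.2)·(-3.2) + (1.8)·(1.8)) / 4 = 38.8/4 = 9.7
  S[X,Y] = ((0.8)·(2.2) + (3.8)·(-0.8) + (-3.2)·(-1.8) + (-3.2)·(2.2) + (1.8)·(-1.8)) / 4 = -5.8/4 = -1.45
  S[Y,Y] = ((2.2)·(2.2) + (-0.8)·(-0.8) + (-1.8)·(-1.8) + (2.2)·(2.2) + (-1.8)·(-1.8)) / 4 = 16.8/4 = 4.2
  S = [[9.7, -1.45],
 [-1.45, 4.2]].

Step 3 — invert S. det(S) = 9.7·4.2 - (-1.45)² = 38.6375.
  S^{-1} = (1/det) · [[d, -b], [-b, a]] = [[0.1087, 0.0375],
 [0.0375, 0.2511]].

Step 4 — quadratic form (x̄ - mu_0)^T · S^{-1} · (x̄ - mu_0):
  S^{-1} · (x̄ - mu_0) = (-0.4245, -0.9084),
  (x̄ - mu_0)^T · [...] = (-2.8)·(-0.4245) + (-3.2)·(-0.9084) = 4.0955.

Step 5 — scale by n: T² = 5 · 4.0955 = 20.4775.

T² ≈ 20.4775


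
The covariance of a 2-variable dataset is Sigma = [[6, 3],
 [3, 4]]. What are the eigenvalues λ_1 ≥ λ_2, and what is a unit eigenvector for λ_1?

Step 1 — characteristic polynomial of 2×2 Sigma:
  det(Sigma - λI) = λ² - trace · λ + det = 0.
  trace = 6 + 4 = 10, det = 6·4 - (3)² = 15.
Step 2 — discriminant:
  Δ = trace² - 4·det = 100 - 60 = 40.
Step 3 — eigenvalues:
  λ = (trace ± √Δ)/2 = (10 ± 6.3246)/2,
  λ_1 = 8.1623,  λ_2 = 1.8377.

Step 4 — unit eigenvector for λ_1: solve (Sigma - λ_1 I)v = 0. First row:
  (6 - 8.1623)·v_x + (3)·v_y = 0, i.e. (-2.1623)·v_x + (3)·v_y = 0,
  so v ∝ (b, λ_1 - a) = (3, 2.1623) = u.
  ||u|| = √((3)² + (2.1623)²) = √(13.6754) ≈ 3.698,
  v_1 = u/||u|| ≈ (0.8112, 0.5847) (||v_1|| = 1).

λ_1 = 8.1623,  λ_2 = 1.8377;  v_1 ≈ (0.8112, 0.5847)


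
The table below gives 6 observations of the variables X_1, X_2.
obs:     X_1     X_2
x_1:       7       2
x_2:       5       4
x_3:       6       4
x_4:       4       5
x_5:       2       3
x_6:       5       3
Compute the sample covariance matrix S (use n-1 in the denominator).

Step 1 — column means:
  mean(X_1) = (7 + 5 + 6 + 4 + 2 + 5) / 6 = 29/6 = 4.8333
  mean(X_2) = (2 + 4 + 4 + 5 + 3 + 3) / 6 = 21/6 = 3.5

Step 2 — sample covariance S[i,j] = (1/(n-1)) · Σ_k (x_{k,i} - mean_i) · (x_{k,j} - mean_j), with n-1 = 5.
  S[X_1,X_1] = ((2.1667)·(2.1667) + (0.1667)·(0.1667) + (1.1667)·(1.1667) + (-0.8333)·(-0.8333) + (-2.8333)·(-2.8333) + (0.1667)·(0.1667)) / 5 = 14.8333/5 = 2.9667
  S[X_1,X_2] = ((2.1667)·(-1.5) + (0.1667)·(0.5) + (1.1667)·(0.5) + (-0.8333)·(1.5) + (-2.8333)·(-0.5) + (0.1667)·(-0.5)) / 5 = -2.5/5 = -0.5
  S[X_2,X_2] = ((-1.5)·(-1.5) + (0.5)·(0.5) + (0.5)·(0.5) + (1.5)·(1.5) + (-0.5)·(-0.5) + (-0.5)·(-0.5)) / 5 = 5.5/5 = 1.1

S is symmetric (S[j,i] = S[i,j]). Assembling:

S = [[2.9667, -0.5],
 [-0.5, 1.1]]


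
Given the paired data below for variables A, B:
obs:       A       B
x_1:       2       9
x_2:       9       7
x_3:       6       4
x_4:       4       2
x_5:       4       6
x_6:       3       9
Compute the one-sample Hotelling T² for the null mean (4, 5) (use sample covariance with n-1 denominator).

Step 1 — sample mean vector:
  mean(A) = (2 + 9 + 6 + 4 + 4 + 3) / 6 = 28/6 = 4.6667
  mean(B) = (9 + 7 + 4 + 2 + 6 + 9) / 6 = 37/6 = 6.1667
  x̄ = (4.6667, 6.1667),  deviation x̄ - mu_0 = (4.6667, 6.1667) - (4, 5) = (0.6667, 1.1667).

Step 2 — sample covariance matrix, S[i,j] = (1/(n-1)) · Σ_k (x_{k,i} - mean_i) · (x_{k,j} - mean_j), divisor n-1 = 5:
  S[A,A] = ((-2.6667)·(-2.6667) + (4.3333)·(4.3333) + (1.3333)·(1.3333) + (-0.6667)·(-0.6667) + (-0.6667)·(-0.6667) + (-1.6667)·(-1.6667)) / 5 = 31.3333/5 = 6.2667
  S[A,B] = ((-2.6667)·(2.8333) + (4.3333)·(0.8333) + (1.3333)·(-2.1667) + (-0.6667)·(-4.1667) + (-0.6667)·(-0.1667) + (-1.6667)·(2.8333)) / 5 = -8.6667/5 = -1.7333
  S[B,B] = ((2.8333)·(2.8333) + (0.8333)·(0.8333) + (-2.1667)·(-2.1667) + (-4.1667)·(-4.1667) + (-0.1667)·(-0.1667) + (2.8333)·(2.8333)) / 5 = 38.8333/5 = 7.7667
  S = [[6.2667, -1.7333],
 [-1.7333, 7.7667]].

Step 3 — invert S. det(S) = 6.2667·7.7667 - (-1.7333)² = 45.6667.
  S^{-1} = (1/det) · [[d, -b], [-b, a]] = [[0.1701, 0.038],
 [0.038, 0.1372]].

Step 4 — quadratic form (x̄ - mu_0)^T · S^{-1} · (x̄ - mu_0):
  S^{-1} · (x̄ - mu_0) = (0.1577, 0.1854),
  (x̄ - mu_0)^T · [...] = (0.6667)·(0.1577) + (1.1667)·(0.1854) = 0.3214.

Step 5 — scale by n: T² = 6 · 0.3214 = 1.9285.

T² ≈ 1.9285


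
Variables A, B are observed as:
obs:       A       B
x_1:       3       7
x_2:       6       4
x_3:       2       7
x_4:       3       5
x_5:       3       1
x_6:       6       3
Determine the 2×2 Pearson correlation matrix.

Step 1 — column means:
  mean(A) = (3 + 6 + 2 + 3 + 3 + 6) / 6 = 23/6 = 3.8333
  mean(B) = (7 + 4 + 7 + 5 + 1 + 3) / 6 = 27/6 = 4.5

Step 2 — sample variances and covariances s[i,j] = (1/(n-1)) · Σ_k (x_{k,i} - mean_i) · (x_{k,j} - mean_j), with n-1 = 5:
  s[A,A] = ((-0.8333)·(-0.8333) + (2.1667)·(2.1667) + (-1.8333)·(-1.8333) + (-0.8333)·(-0.8333) + (-0.8333)·(-0.8333) + (2.1667)·(2.1667)) / 5 = 14.8333/5 = 2.9667
  s[A,B] = ((-0.8333)·(2.5) + (2.1667)·(-0.5) + (-1.8333)·(2.5) + (-0.8333)·(0.5) + (-0.8333)·(-3.5) + (2.1667)·(-1.5)) / 5 = -8.5/5 = -1.7
  s[B,B] = ((2.5)·(2.5) + (-0.5)·(-0.5) + (2.5)·(2.5) + (0.5)·(0.5) + (-3.5)·(-3.5) + (-1.5)·(-1.5)) / 5 = 27.5/5 = 5.5
  Sample standard deviations s_i = √(s[i,i]):
  s(A) = √(2.9667) = 1.7224
  s(B) = √(5.5) = 2.3452

Step 3 — r_{ij} = s_{ij} / (s_i · s_j):
  r[A,A] = 1 (diagonal).
  r[A,B] = -1.7 / (1.7224 · 2.3452) = -1.7 / 4.0394 = -0.4209
  r[B,B] = 1 (diagonal).

R is symmetric with unit diagonal. Assembling:

R = [[1, -0.4209],
 [-0.4209, 1]]


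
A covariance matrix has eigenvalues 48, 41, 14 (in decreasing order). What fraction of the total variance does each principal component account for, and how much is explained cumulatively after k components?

Step 1 — total variance = trace(Sigma) = Σ λ_i = 48 + 41 + 14 = 103.

Step 2 — fraction explained by component i = λ_i / Σ λ:
  PC1: 48/103 = 0.466
  PC2: 41/103 = 0.3981
  PC3: 14/103 = 0.1359

Step 3 — cumulative fraction after k components = (λ_1 + ... + λ_k) / Σ λ:
  k = 1: 48/103 = 0.466
  k = 2: (48 + 41)/103 = 89/103 = 0.8641
  k = 3: (48 + 41 + 14)/103 = 103/103 = 1

Summary (fraction, with percent):

explained: PC1 0.466 (46.6%), PC2 0.3981 (39.81%), PC3 0.1359 (13.59%);  cumulative: 0.466, 0.8641, 1


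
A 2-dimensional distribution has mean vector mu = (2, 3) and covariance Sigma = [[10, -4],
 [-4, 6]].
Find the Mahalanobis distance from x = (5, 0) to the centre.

Step 1 — centre the observation: (x - mu) = (3, -3).

Step 2 — invert Sigma. det(Sigma) = 10·6 - (-4)² = 44.
  Sigma^{-1} = (1/det) · [[d, -b], [-b, a]] = [[0.1364, 0.0909],
 [0.0909, 0.2273]].

Step 3 — form the quadratic (x - mu)^T · Sigma^{-1} · (x - mu):
  Sigma^{-1} · (x - mu) = (0.1364, -0.4091).
  (x - mu)^T · [Sigma^{-1} · (x - mu)] = (3)·(0.1364) + (-3)·(-0.4091) = 1.6364.

Step 4 — take square root: d = √(1.6364) ≈ 1.2792.

d(x, mu) = √(1.6364) ≈ 1.2792


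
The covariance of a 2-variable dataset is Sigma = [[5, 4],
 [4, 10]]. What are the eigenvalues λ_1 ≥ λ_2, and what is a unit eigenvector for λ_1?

Step 1 — characteristic polynomial of 2×2 Sigma:
  det(Sigma - λI) = λ² - trace · λ + det = 0.
  trace = 5 + 10 = 15, det = 5·10 - (4)² = 34.
Step 2 — discriminant:
  Δ = trace² - 4·det = 225 - 136 = 89.
Step 3 — eigenvalues:
  λ = (trace ± √Δ)/2 = (15 ± 9.434)/2,
  λ_1 = 12.217,  λ_2 = 2.783.

Step 4 — unit eigenvector for λ_1: solve (Sigma - λ_1 I)v = 0. First row:
  (5 - 12.217)·v_x + (4)·v_y = 0, i.e. (-7.217)·v_x + (4)·v_y = 0,
  so v ∝ (b, λ_1 - a) = (4, 7.217) = u.
  ||u|| = √((4)² + (7.217)²) = √(68.085) ≈ 8.2514,
  v_1 = u/||u|| ≈ (0.4848, 0.8746) (||v_1|| = 1).

λ_1 = 12.217,  λ_2 = 2.783;  v_1 ≈ (0.4848, 0.8746)


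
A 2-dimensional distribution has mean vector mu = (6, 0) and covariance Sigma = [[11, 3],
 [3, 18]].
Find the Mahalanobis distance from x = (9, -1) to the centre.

Step 1 — centre the observation: (x - mu) = (3, -1).

Step 2 — invert Sigma. det(Sigma) = 11·18 - (3)² = 189.
  Sigma^{-1} = (1/det) · [[d, -b], [-b, a]] = [[0.0952, -0.0159],
 [-0.0159, 0.0582]].

Step 3 — form the quadratic (x - mu)^T · Sigma^{-1} · (x - mu):
  Sigma^{-1} · (x - mu) = (0.3016, -0.1058).
  (x - mu)^T · [Sigma^{-1} · (x - mu)] = (3)·(0.3016) + (-1)·(-0.1058) = 1.0106.

Step 4 — take square root: d = √(1.0106) ≈ 1.0053.

d(x, mu) = √(1.0106) ≈ 1.0053


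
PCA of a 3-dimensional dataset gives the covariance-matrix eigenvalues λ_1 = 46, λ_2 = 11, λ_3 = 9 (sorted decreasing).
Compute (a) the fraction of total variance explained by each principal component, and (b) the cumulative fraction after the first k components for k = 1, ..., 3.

Step 1 — total variance = trace(Sigma) = Σ λ_i = 46 + 11 + 9 = 66.

Step 2 — fraction explained by component i = λ_i / Σ λ:
  PC1: 46/66 = 0.697
  PC2: 11/66 = 0.1667
  PC3: 9/66 = 0.1364

Step 3 — cumulative fraction after k components = (λ_1 + ... + λ_k) / Σ λ:
  k = 1: 46/66 = 0.697
  k = 2: (46 + 11)/66 = 57/66 = 0.8636
  k = 3: (46 + 11 + 9)/66 = 66/66 = 1

Summary (fraction, with percent):

explained: PC1 0.697 (69.7%), PC2 0.1667 (16.67%), PC3 0.1364 (13.64%);  cumulative: 0.697, 0.8636, 1


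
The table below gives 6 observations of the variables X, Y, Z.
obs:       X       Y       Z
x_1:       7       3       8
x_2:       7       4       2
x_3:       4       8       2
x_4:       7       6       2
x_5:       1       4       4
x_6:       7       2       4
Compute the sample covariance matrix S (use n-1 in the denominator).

Step 1 — column means:
  mean(X) = (7 + 7 + 4 + 7 + 1 + 7) / 6 = 33/6 = 5.5
  mean(Y) = (3 + 4 + 8 + 6 + 4 + 2) / 6 = 27/6 = 4.5
  mean(Z) = (8 + 2 + 2 + 2 + 4 + 4) / 6 = 22/6 = 3.6667

Step 2 — sample covariance S[i,j] = (1/(n-1)) · Σ_k (x_{k,i} - mean_i) · (x_{k,j} - mean_j), with n-1 = 5.
  S[X,X] = ((1.5)·(1.5) + (1.5)·(1.5) + (-1.5)·(-1.5) + (1.5)·(1.5) + (-4.5)·(-4.5) + (1.5)·(1.5)) / 5 = 31.5/5 = 6.3
  S[X,Y] = ((1.5)·(-1.5) + (1.5)·(-0.5) + (-1.5)·(3.5) + (1.5)·(1.5) + (-4.5)·(-0.5) + (1.5)·(-2.5)) / 5 = -7.5/5 = -1.5
  S[X,Z] = ((1.5)·(4.3333) + (1.5)·(-1.6667) + (-1.5)·(-1.6667) + (1.5)·(-1.6667) + (-4.5)·(0.3333) + (1.5)·(0.3333)) / 5 = 3/5 = 0.6
  S[Y,Y] = ((-1.5)·(-1.5) + (-0.5)·(-0.5) + (3.5)·(3.5) + (1.5)·(1.5) + (-0.5)·(-0.5) + (-2.5)·(-2.5)) / 5 = 23.5/5 = 4.7
  S[Y,Z] = ((-1.5)·(4.3333) + (-0.5)·(-1.6667) + (3.5)·(-1.6667) + (1.5)·(-1.6667) + (-0.5)·(0.3333) + (-2.5)·(0.3333)) / 5 = -15/5 = -3
  S[Z,Z] = ((4.3333)·(4.3333) + (-1.6667)·(-1.6667) + (-1.6667)·(-1.6667) + (-1.6667)·(-1.6667) + (0.3333)·(0.3333) + (0.3333)·(0.3333)) / 5 = 27.3333/5 = 5.4667

S is symmetric (S[j,i] = S[i,j]). Assembling:

S = [[6.3, -1.5, 0.6],
 [-1.5, 4.7, -3],
 [0.6, -3, 5.4667]]


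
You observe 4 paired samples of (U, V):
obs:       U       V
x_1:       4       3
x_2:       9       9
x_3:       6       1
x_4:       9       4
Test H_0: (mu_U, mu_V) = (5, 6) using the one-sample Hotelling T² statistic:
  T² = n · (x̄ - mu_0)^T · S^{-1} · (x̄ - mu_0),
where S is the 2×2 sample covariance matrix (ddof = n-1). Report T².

Step 1 — sample mean vector:
  mean(U) = (4 + 9 + 6 + 9) / 4 = 28/4 = 7
  mean(V) = (3 + 9 + 1 + 4) / 4 = 17/4 = 4.25
  x̄ = (7, 4.25),  deviation x̄ - mu_0 = (7, 4.25) - (5, 6) = (2, -1.75).

Step 2 — sample covariance matrix, S[i,j] = (1/(n-1)) · Σ_k (x_{k,i} - mean_i) · (x_{k,j} - mean_j), divisor n-1 = 3:
  S[U,U] = ((-3)·(-3) + (2)·(2) + (-1)·(-1) + (2)·(2)) / 3 = 18/3 = 6
  S[U,V] = ((-3)·(-1.25) + (2)·(4.75) + (-1)·(-3.25) + (2)·(-0.25)) / 3 = 16/3 = 5.3333
  S[V,V] = ((-1.25)·(-1.25) + (4.75)·(4.75) + (-3.25)·(-3.25) + (-0.25)·(-0.25)) / 3 = 34.75/3 = 11.5833
  S = [[6, 5.3333],
 [5.3333, 11.5833]].

Step 3 — invert S. det(S) = 6·11.5833 - (5.3333)² = 41.0556.
  S^{-1} = (1/det) · [[d, -b], [-b, a]] = [[0.2821, -0.1299],
 [-0.1299, 0.1461]].

Step 4 — quadratic form (x̄ - mu_0)^T · S^{-1} · (x̄ - mu_0):
  S^{-1} · (x̄ - mu_0) = (0.7916, -0.5156),
  (x̄ - mu_0)^T · [...] = (2)·(0.7916) + (-1.75)·(-0.5156) = 2.4855.

Step 5 — scale by n: T² = 4 · 2.4855 = 9.9418.

T² ≈ 9.9418


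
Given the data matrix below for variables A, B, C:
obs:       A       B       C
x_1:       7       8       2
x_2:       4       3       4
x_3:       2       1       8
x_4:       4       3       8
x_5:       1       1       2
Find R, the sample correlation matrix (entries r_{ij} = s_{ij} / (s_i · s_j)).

Step 1 — column means:
  mean(A) = (7 + 4 + 2 + 4 + 1) / 5 = 18/5 = 3.6
  mean(B) = (8 + 3 + 1 + 3 + 1) / 5 = 16/5 = 3.2
  mean(C) = (2 + 4 + 8 + 8 + 2) / 5 = 24/5 = 4.8

Step 2 — sample variances and covariances s[i,j] = (1/(n-1)) · Σ_k (x_{k,i} - mean_i) · (x_{k,j} - mean_j), with n-1 = 4:
  s[A,A] = ((3.4)·(3.4) + (0.4)·(0.4) + (-1.6)·(-1.6) + (0.4)·(0.4) + (-2.6)·(-2.6)) / 4 = 21.2/4 = 5.3
  s[A,B] = ((3.4)·(4.8) + (0.4)·(-0.2) + (-1.6)·(-2.2) + (0.4)·(-0.2) + (-2.6)·(-2.2)) / 4 = 25.4/4 = 6.35
  s[A,C] = ((3.4)·(-2.8) + (0.4)·(-0.8) + (-1.6)·(3.2) + (0.4)·(3.2) + (-2.6)·(-2.8)) / 4 = -6.4/4 = -1.6
  s[B,B] = ((4.8)·(4.8) + (-0.2)·(-0.2) + (-2.2)·(-2.2) + (-0.2)·(-0.2) + (-2.2)·(-2.2)) / 4 = 32.8/4 = 8.2
  s[B,C] = ((4.8)·(-2.8) + (-0.2)·(-0.8) + (-2.2)·(3.2) + (-0.2)·(3.2) + (-2.2)·(-2.8)) / 4 = -14.8/4 = -3.7
  s[C,C] = ((-2.8)·(-2.8) + (-0.8)·(-0.8) + (3.2)·(3.2) + (3.2)·(3.2) + (-2.8)·(-2.8)) / 4 = 36.8/4 = 9.2
  Sample standard deviations s_i = √(s[i,i]):
  s(A) = √(5.3) = 2.3022
  s(B) = √(8.2) = 2.8636
  s(C) = √(9.2) = 3.0332

Step 3 — r_{ij} = s_{ij} / (s_i · s_j):
  r[A,A] = 1 (diagonal).
  r[A,B] = 6.35 / (2.3022 · 2.8636) = 6.35 / 6.5924 = 0.9632
  r[A,C] = -1.6 / (2.3022 · 3.0332) = -1.6 / 6.9828 = -0.2291
  r[B,B] = 1 (diagonal).
  r[B,C] = -3.7 / (2.8636 · 3.0332) = -3.7 / 8.6856 = -0.426
  r[C,C] = 1 (diagonal).

R is symmetric with unit diagonal. Assembling:

R = [[1, 0.9632, -0.2291],
 [0.9632, 1, -0.426],
 [-0.2291, -0.426, 1]]


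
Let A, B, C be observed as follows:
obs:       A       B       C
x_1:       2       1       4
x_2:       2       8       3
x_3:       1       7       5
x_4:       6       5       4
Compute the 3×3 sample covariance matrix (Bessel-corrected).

Step 1 — column means:
  mean(A) = (2 + 2 + 1 + 6) / 4 = 11/4 = 2.75
  mean(B) = (1 + 8 + 7 + 5) / 4 = 21/4 = 5.25
  mean(C) = (4 + 3 + 5 + 4) / 4 = 16/4 = 4

Step 2 — sample covariance S[i,j] = (1/(n-1)) · Σ_k (x_{k,i} - mean_i) · (x_{k,j} - mean_j), with n-1 = 3.
  S[A,A] = ((-0.75)·(-0.75) + (-0.75)·(-0.75) + (-1.75)·(-1.75) + (3.25)·(3.25)) / 3 = 14.75/3 = 4.9167
  S[A,B] = ((-0.75)·(-4.25) + (-0.75)·(2.75) + (-1.75)·(1.75) + (3.25)·(-0.25)) / 3 = -2.75/3 = -0.9167
  S[A,C] = ((-0.75)·(0) + (-0.75)·(-1) + (-1.75)·(1) + (3.25)·(0)) / 3 = -1/3 = -0.3333
  S[B,B] = ((-4.25)·(-4.25) + (2.75)·(2.75) + (1.75)·(1.75) + (-0.25)·(-0.25)) / 3 = 28.75/3 = 9.5833
  S[B,C] = ((-4.25)·(0) + (2.75)·(-1) + (1.75)·(1) + (-0.25)·(0)) / 3 = -1/3 = -0.3333
  S[C,C] = ((0)·(0) + (-1)·(-1) + (1)·(1) + (0)·(0)) / 3 = 2/3 = 0.6667

S is symmetric (S[j,i] = S[i,j]). Assembling:

S = [[4.9167, -0.9167, -0.3333],
 [-0.9167, 9.5833, -0.3333],
 [-0.3333, -0.3333, 0.6667]]


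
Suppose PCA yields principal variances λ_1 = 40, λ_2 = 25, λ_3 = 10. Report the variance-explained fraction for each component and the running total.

Step 1 — total variance = trace(Sigma) = Σ λ_i = 40 + 25 + 10 = 75.

Step 2 — fraction explained by component i = λ_i / Σ λ:
  PC1: 40/75 = 0.5333
  PC2: 25/75 = 0.3333
  PC3: 10/75 = 0.1333

Step 3 — cumulative fraction after k components = (λ_1 + ... + λ_k) / Σ λ:
  k = 1: 40/75 = 0.5333
  k = 2: (40 + 25)/75 = 65/75 = 0.8667
  k = 3: (40 + 25 + 10)/75 = 75/75 = 1

Summary (fraction, with percent):

explained: PC1 0.5333 (53.33%), PC2 0.3333 (33.33%), PC3 0.1333 (13.33%);  cumulative: 0.5333, 0.8667, 1


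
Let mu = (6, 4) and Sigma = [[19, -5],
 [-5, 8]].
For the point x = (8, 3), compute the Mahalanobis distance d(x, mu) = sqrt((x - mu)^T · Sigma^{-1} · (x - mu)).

Step 1 — centre the observation: (x - mu) = (2, -1).

Step 2 — invert Sigma. det(Sigma) = 19·8 - (-5)² = 127.
  Sigma^{-1} = (1/det) · [[d, -b], [-b, a]] = [[0.063, 0.0394],
 [0.0394, 0.1496]].

Step 3 — form the quadratic (x - mu)^T · Sigma^{-1} · (x - mu):
  Sigma^{-1} · (x - mu) = (0.0866, -0.0709).
  (x - mu)^T · [Sigma^{-1} · (x - mu)] = (2)·(0.0866) + (-1)·(-0.0709) = 0.2441.

Step 4 — take square root: d = √(0.2441) ≈ 0.4941.

d(x, mu) = √(0.2441) ≈ 0.4941


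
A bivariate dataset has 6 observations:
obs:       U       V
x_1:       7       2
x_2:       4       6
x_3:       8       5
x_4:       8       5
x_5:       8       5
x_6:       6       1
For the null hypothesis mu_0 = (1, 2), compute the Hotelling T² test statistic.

Step 1 — sample mean vector:
  mean(U) = (7 + 4 + 8 + 8 + 8 + 6) / 6 = 41/6 = 6.8333
  mean(V) = (2 + 6 + 5 + 5 + 5 + 1) / 6 = 24/6 = 4
  x̄ = (6.8333, 4),  deviation x̄ - mu_0 = (6.8333, 4) - (1, 2) = (5.8333, 2).

Step 2 — sample covariance matrix, S[i,j] = (1/(n-1)) · Σ_k (x_{k,i} - mean_i) · (x_{k,j} - mean_j), divisor n-1 = 5:
  S[U,U] = ((0.1667)·(0.1667) + (-2.8333)·(-2.8333) + (1.1667)·(1.1667) + (1.1667)·(1.1667) + (1.1667)·(1.1667) + (-0.8333)·(-0.8333)) / 5 = 12.8333/5 = 2.5667
  S[U,V] = ((0.1667)·(-2) + (-2.8333)·(2) + (1.1667)·(1) + (1.1667)·(1) + (1.1667)·(1) + (-0.8333)·(-3)) / 5 = 0/5 = 0
  S[V,V] = ((-2)·(-2) + (2)·(2) + (1)·(1) + (1)·(1) + (1)·(1) + (-3)·(-3)) / 5 = 20/5 = 4
  S = [[2.5667, 0],
 [0, 4]].

Step 3 — invert S. det(S) = 2.5667·4 - (0)² = 10.2667.
  S^{-1} = (1/det) · [[d, -b], [-b, a]] = [[0.3896, 0],
 [0, 0.25]].

Step 4 — quadratic form (x̄ - mu_0)^T · S^{-1} · (x̄ - mu_0):
  S^{-1} · (x̄ - mu_0) = (2.2727, 0.5),
  (x̄ - mu_0)^T · [...] = (5.8333)·(2.2727) + (2)·(0.5) = 14.2576.

Step 5 — scale by n: T² = 6 · 14.2576 = 85.5455.

T² ≈ 85.5455


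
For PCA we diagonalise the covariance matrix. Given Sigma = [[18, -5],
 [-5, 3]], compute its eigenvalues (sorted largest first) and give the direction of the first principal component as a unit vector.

Step 1 — characteristic polynomial of 2×2 Sigma:
  det(Sigma - λI) = λ² - trace · λ + det = 0.
  trace = 18 + 3 = 21, det = 18·3 - (-5)² = 29.
Step 2 — discriminant:
  Δ = trace² - 4·det = 441 - 116 = 325.
Step 3 — eigenvalues:
  λ = (trace ± √Δ)/2 = (21 ± 18.0278)/2,
  λ_1 = 19.5139,  λ_2 = 1.4861.

Step 4 — unit eigenvector for λ_1: solve (Sigma - λ_1 I)v = 0. First row:
  (18 - 19.5139)·v_x + (-5)·v_y = 0, i.e. (-1.5139)·v_x + (-5)·v_y = 0,
  so v ∝ (b, λ_1 - a) = (-5, 1.5139); multiply by -1 so the first entry is positive: u = (5, -1.5139).
  ||u|| = √((5)² + (-1.5139)²) = √(27.2918) ≈ 5.2242,
  v_1 = u/||u|| ≈ (0.9571, -0.2898) (||v_1|| = 1).

λ_1 = 19.5139,  λ_2 = 1.4861;  v_1 ≈ (0.9571, -0.2898)


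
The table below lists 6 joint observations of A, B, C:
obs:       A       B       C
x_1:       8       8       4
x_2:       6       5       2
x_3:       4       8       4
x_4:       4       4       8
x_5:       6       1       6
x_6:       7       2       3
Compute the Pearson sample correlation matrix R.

Step 1 — column means:
  mean(A) = (8 + 6 + 4 + 4 + 6 + 7) / 6 = 35/6 = 5.8333
  mean(B) = (8 + 5 + 8 + 4 + 1 + 2) / 6 = 28/6 = 4.6667
  mean(C) = (4 + 2 + 4 + 8 + 6 + 3) / 6 = 27/6 = 4.5

Step 2 — sample variances and covariances s[i,j] = (1/(n-1)) · Σ_k (x_{k,i} - mean_i) · (x_{k,j} - mean_j), with n-1 = 5:
  s[A,A] = ((2.1667)·(2.1667) + (0.1667)·(0.1667) + (-1.8333)·(-1.8333) + (-1.8333)·(-1.8333) + (0.1667)·(0.1667) + (1.1667)·(1.1667)) / 5 = 12.8333/5 = 2.5667
  s[A,B] = ((2.1667)·(3.3333) + (0.1667)·(0.3333) + (-1.8333)·(3.3333) + (-1.8333)·(-0.6667) + (0.1667)·(-3.6667) + (1.1667)·(-2.6667)) / 5 = -1.3333/5 = -0.2667
  s[A,C] = ((2.1667)·(-0.5) + (0.1667)·(-2.5) + (-1.8333)·(-0.5) + (-1.8333)·(3.5) + (0.1667)·(1.5) + (1.1667)·(-1.5)) / 5 = -8.5/5 = -1.7
  s[B,B] = ((3.3333)·(3.3333) + (0.3333)·(0.3333) + (3.3333)·(3.3333) + (-0.6667)·(-0.6667) + (-3.6667)·(-3.6667) + (-2.6667)·(-2.6667)) / 5 = 43.3333/5 = 8.6667
  s[B,C] = ((3.3333)·(-0.5) + (0.3333)·(-2.5) + (3.3333)·(-0.5) + (-0.6667)·(3.5) + (-3.6667)·(1.5) + (-2.6667)·(-1.5)) / 5 = -8/5 = -1.6
  s[C,C] = ((-0.5)·(-0.5) + (-2.5)·(-2.5) + (-0.5)·(-0.5) + (3.5)·(3.5) + (1.5)·(1.5) + (-1.5)·(-1.5)) / 5 = 23.5/5 = 4.7
  Sample standard deviations s_i = √(s[i,i]):
  s(A) = √(2.5667) = 1.6021
  s(B) = √(8.6667) = 2.9439
  s(C) = √(4.7) = 2.1679

Step 3 — r_{ij} = s_{ij} / (s_i · s_j):
  r[A,A] = 1 (diagonal).
  r[A,B] = -0.2667 / (1.6021 · 2.9439) = -0.2667 / 4.7164 = -0.0565
  r[A,C] = -1.7 / (1.6021 · 2.1679) = -1.7 / 3.4732 = -0.4895
  r[B,B] = 1 (diagonal).
  r[B,C] = -1.6 / (2.9439 · 2.1679) = -1.6 / 6.3823 = -0.2507
  r[C,C] = 1 (diagonal).

R is symmetric with unit diagonal. Assembling:

R = [[1, -0.0565, -0.4895],
 [-0.0565, 1, -0.2507],
 [-0.4895, -0.2507, 1]]


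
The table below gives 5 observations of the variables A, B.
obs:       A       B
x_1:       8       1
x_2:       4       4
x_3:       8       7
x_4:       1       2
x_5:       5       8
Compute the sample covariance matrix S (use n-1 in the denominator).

Step 1 — column means:
  mean(A) = (8 + 4 + 8 + 1 + 5) / 5 = 26/5 = 5.2
  mean(B) = (1 + 4 + 7 + 2 + 8) / 5 = 22/5 = 4.4

Step 2 — sample covariance S[i,j] = (1/(n-1)) · Σ_k (x_{k,i} - mean_i) · (x_{k,j} - mean_j), with n-1 = 4.
  S[A,A] = ((2.8)·(2.8) + (-1.2)·(-1.2) + (2.8)·(2.8) + (-4.2)·(-4.2) + (-0.2)·(-0.2)) / 4 = 34.8/4 = 8.7
  S[A,B] = ((2.8)·(-3.4) + (-1.2)·(-0.4) + (2.8)·(2.6) + (-4.2)·(-2.4) + (-0.2)·(3.6)) / 4 = 7.6/4 = 1.9
  S[B,B] = ((-3.4)·(-3.4) + (-0.4)·(-0.4) + (2.6)·(2.6) + (-2.4)·(-2.4) + (3.6)·(3.6)) / 4 = 37.2/4 = 9.3

S is symmetric (S[j,i] = S[i,j]). Assembling:

S = [[8.7, 1.9],
 [1.9, 9.3]]


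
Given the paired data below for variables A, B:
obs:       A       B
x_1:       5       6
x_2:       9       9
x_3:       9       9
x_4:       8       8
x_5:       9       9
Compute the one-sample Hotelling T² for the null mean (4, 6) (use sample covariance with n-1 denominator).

Step 1 — sample mean vector:
  mean(A) = (5 + 9 + 9 + 8 + 9) / 5 = 40/5 = 8
  mean(B) = (6 + 9 + 9 + 8 + 9) / 5 = 41/5 = 8.2
  x̄ = (8, 8.2),  deviation x̄ - mu_0 = (8, 8.2) - (4, 6) = (4, 2.2).

Step 2 — sample covariance matrix, S[i,j] = (1/(n-1)) · Σ_k (x_{k,i} - mean_i) · (x_{k,j} - mean_j), divisor n-1 = 4:
  S[A,A] = ((-3)·(-3) + (1)·(1) + (1)·(1) + (0)·(0) + (1)·(1)) / 4 = 12/4 = 3
  S[A,B] = ((-3)·(-2.2) + (1)·(0.8) + (1)·(0.8) + (0)·(-0.2) + (1)·(0.8)) / 4 = 9/4 = 2.25
  S[B,B] = ((-2.2)·(-2.2) + (0.8)·(0.8) + (0.8)·(0.8) + (-0.2)·(-0.2) + (0.8)·(0.8)) / 4 = 6.8/4 = 1.7
  S = [[3, 2.25],
 [2.25, 1.7]].

Step 3 — invert S. det(S) = 3·1.7 - (2.25)² = 0.0375.
  S^{-1} = (1/det) · [[d, -b], [-b, a]] = [[45.3333, -60],
 [-60, 80]].

Step 4 — quadratic form (x̄ - mu_0)^T · S^{-1} · (x̄ - mu_0):
  S^{-1} · (x̄ - mu_0) = (49.3333, -64),
  (x̄ - mu_0)^T · [...] = (4)·(49.3333) + (2.2)·(-64) = 56.5333.

Step 5 — scale by n: T² = 5 · 56.5333 = 282.6667.

T² ≈ 282.6667


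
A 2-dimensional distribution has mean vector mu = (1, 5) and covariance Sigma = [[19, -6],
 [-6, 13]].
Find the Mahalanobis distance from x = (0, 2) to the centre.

Step 1 — centre the observation: (x - mu) = (-1, -3).

Step 2 — invert Sigma. det(Sigma) = 19·13 - (-6)² = 211.
  Sigma^{-1} = (1/det) · [[d, -b], [-b, a]] = [[0.0616, 0.0284],
 [0.0284, 0.09]].

Step 3 — form the quadratic (x - mu)^T · Sigma^{-1} · (x - mu):
  Sigma^{-1} · (x - mu) = (-0.1469, -0.2986).
  (x - mu)^T · [Sigma^{-1} · (x - mu)] = (-1)·(-0.1469) + (-3)·(-0.2986) = 1.0427.

Step 4 — take square root: d = √(1.0427) ≈ 1.0211.

d(x, mu) = √(1.0427) ≈ 1.0211


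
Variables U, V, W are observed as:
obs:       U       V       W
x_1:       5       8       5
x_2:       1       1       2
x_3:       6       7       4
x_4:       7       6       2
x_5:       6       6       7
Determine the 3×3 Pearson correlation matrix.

Step 1 — column means:
  mean(U) = (5 + 1 + 6 + 7 + 6) / 5 = 25/5 = 5
  mean(V) = (8 + 1 + 7 + 6 + 6) / 5 = 28/5 = 5.6
  mean(W) = (5 + 2 + 4 + 2 + 7) / 5 = 20/5 = 4

Step 2 — sample variances and covariances s[i,j] = (1/(n-1)) · Σ_k (x_{k,i} - mean_i) · (x_{k,j} - mean_j), with n-1 = 4:
  s[U,U] = ((0)·(0) + (-4)·(-4) + (1)·(1) + (2)·(2) + (1)·(1)) / 4 = 22/4 = 5.5
  s[U,V] = ((0)·(2.4) + (-4)·(-4.6) + (1)·(1.4) + (2)·(0.4) + (1)·(0.4)) / 4 = 21/4 = 5.25
  s[U,W] = ((0)·(1) + (-4)·(-2) + (1)·(0) + (2)·(-2) + (1)·(3)) / 4 = 7/4 = 1.75
  s[V,V] = ((2.4)·(2.4) + (-4.6)·(-4.6) + (1.4)·(1.4) + (0.4)·(0.4) + (0.4)·(0.4)) / 4 = 29.2/4 = 7.3
  s[V,W] = ((2.4)·(1) + (-4.6)·(-2) + (1.4)·(0) + (0.4)·(-2) + (0.4)·(3)) / 4 = 12/4 = 3
  s[W,W] = ((1)·(1) + (-2)·(-2) + (0)·(0) + (-2)·(-2) + (3)·(3)) / 4 = 18/4 = 4.5
  Sample standard deviations s_i = √(s[i,i]):
  s(U) = √(5.5) = 2.3452
  s(V) = √(7.3) = 2.7019
  s(W) = √(4.5) = 2.1213

Step 3 — r_{ij} = s_{ij} / (s_i · s_j):
  r[U,U] = 1 (diagonal).
  r[U,V] = 5.25 / (2.3452 · 2.7019) = 5.25 / 6.3364 = 0.8285
  r[U,W] = 1.75 / (2.3452 · 2.1213) = 1.75 / 4.9749 = 0.3518
  r[V,V] = 1 (diagonal).
  r[V,W] = 3 / (2.7019 · 2.1213) = 3 / 5.7315 = 0.5234
  r[W,W] = 1 (diagonal).

R is symmetric with unit diagonal. Assembling:

R = [[1, 0.8285, 0.3518],
 [0.8285, 1, 0.5234],
 [0.3518, 0.5234, 1]]
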